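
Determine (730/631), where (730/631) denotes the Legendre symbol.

Reduce the numerator: 730 ≡ 99 (mod 631), so (730/631) = (99/631).
Both 99 ≡ 3 and 631 ≡ 3 (mod 4), so reciprocity gives (99/631) = -(631/99). Reduce: 631 ≡ 37 (mod 99). Now have -(37/99).
37 ≡ 1 (mod 4), so quadratic reciprocity gives (37/99) = (99/37). Reduce: 99 ≡ 25 (mod 37). Now have -(25/37).
25 ≡ 1 (mod 4), so quadratic reciprocity gives (25/37) = (37/25). Reduce: 37 ≡ 12 (mod 25). Now have -(12/25).
Factor out 2: 12 = 2^2·3. Since 25 ≡ 1 (mod 8), (2/25) = +1, and (2/25)^2 = +1. Now have -(3/25).
25 ≡ 1 (mod 4), so quadratic reciprocity gives (3/25) = (25/3). Reduce: 25 ≡ 1 (mod 3). Now have -(1/3).
(1/3) = 1. Collecting the sign factors: -1.

-1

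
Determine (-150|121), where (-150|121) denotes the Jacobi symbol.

(-150|121)
  = (92|121)    [-150 ≡ 92 mod 121]
  = (23|121)    [121 ≡ 1 mod 8 ⇒ (2|121)^2 = +1]
  = (121|23)    [QR: 121 ≡ 1 mod 4, sign kept]
  = (6|23)    [121 ≡ 6 mod 23]
  = (3|23)    [23 ≡ 7 mod 8 ⇒ (2|23) = +1]
  = -(23|3)    [QR: both ≡ 3 mod 4, sign flips]
  = -(2|3)    [23 ≡ 2 mod 3]
  = (1|3)    [3 ≡ 3 mod 8 ⇒ (2|3) = -1]
  = 1    [(1|3) = 1]

1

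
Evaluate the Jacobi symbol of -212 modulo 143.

-1

Pull out -1: (-212/143) = (-1/143)·(212/143). Since 143 ≡ 3 (mod 4), (-1/143) = -1. Now have -(212/143).
Reduce the numerator: 212 ≡ 69 (mod 143), so (212/143) = (69/143).
69 ≡ 1 (mod 4), so quadratic reciprocity gives (69/143) = (143/69). Reduce: 143 ≡ 5 (mod 69). Now have -(5/69).
5 ≡ 1 (mod 4), so quadratic reciprocity gives (5/69) = (69/5). Reduce: 69 ≡ 4 (mod 5). Now have -(4/5).
Factor out 2: 4 = 2^2. Since 5 ≡ 5 (mod 8), (2/5) = -1, and (2/5)^2 = +1. Now have -(1/5).
(1/5) = 1. Collecting the sign factors: -1.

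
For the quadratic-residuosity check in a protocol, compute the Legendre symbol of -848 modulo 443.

Reduce the numerator: -848 ≡ 38 (mod 443), so (-848/443) = (38/443).
Factor out 2: 38 = 2·19. Since 443 ≡ 3 (mod 8), (2/443) = -1. Now have -(19/443).
Both 19 ≡ 3 and 443 ≡ 3 (mod 4), so reciprocity gives (19/443) = -(443/19). Reduce: 443 ≡ 6 (mod 19). Now have (6/19).
Factor out 2: 6 = 2·3. Since 19 ≡ 3 (mod 8), (2/19) = -1. Now have -(3/19).
Both 3 ≡ 3 and 19 ≡ 3 (mod 4), so reciprocity gives (3/19) = -(19/3). Reduce: 19 ≡ 1 (mod 3). Now have (1/3).
(1/3) = 1. Collecting the sign factors: 1.

1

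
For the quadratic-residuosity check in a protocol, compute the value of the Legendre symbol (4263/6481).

-1

(4263/6481)
  = (6481/4263)    [QR: 6481 ≡ 1 mod 4, sign kept]
  = (2218/4263)    [6481 ≡ 2218 mod 4263]
  = (1109/4263)    [4263 ≡ 7 mod 8 ⇒ (2/4263) = +1]
  = (4263/1109)    [QR: 1109 ≡ 1 mod 4, sign kept]
  = (936/1109)    [4263 ≡ 936 mod 1109]
  = -(117/1109)    [1109 ≡ 5 mod 8 ⇒ (2/1109)^3 = -1]
  = -(1109/117)    [QR: 117 ≡ 1 mod 4, sign kept]
  = -(56/117)    [1109 ≡ 56 mod 117]
  = (7/117)    [117 ≡ 5 mod 8 ⇒ (2/117)^3 = -1]
  = (117/7)    [QR: 117 ≡ 1 mod 4, sign kept]
  = (5/7)    [117 ≡ 5 mod 7]
  = (7/5)    [QR: 5 ≡ 1 mod 4, sign kept]
  = (2/5)    [7 ≡ 2 mod 5]
  = -(1/5)    [5 ≡ 5 mod 8 ⇒ (2/5) = -1]
  = -1    [(1/5) = 1]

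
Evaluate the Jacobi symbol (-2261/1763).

1

Pull out -1: (-2261/1763) = (-1/1763)·(2261/1763). Since 1763 ≡ 3 (mod 4), (-1/1763) = -1. Now have -(2261/1763).
Reduce the numerator: 2261 ≡ 498 (mod 1763), so (2261/1763) = (498/1763).
Factor out 2: 498 = 2·249. Since 1763 ≡ 3 (mod 8), (2/1763) = -1. Now have (249/1763).
249 ≡ 1 (mod 4), so quadratic reciprocity gives (249/1763) = (1763/249). Reduce: 1763 ≡ 20 (mod 249). Now have (20/249).
Factor out 2: 20 = 2^2·5. Since 249 ≡ 1 (mod 8), (2/249) = +1, and (2/249)^2 = +1. Now have (5/249).
5 ≡ 1 (mod 4), so quadratic reciprocity gives (5/249) = (249/5). Reduce: 249 ≡ 4 (mod 5). Now have (4/5).
Factor out 2: 4 = 2^2. Since 5 ≡ 5 (mod 8), (2/5) = -1, and (2/5)^2 = +1. Now have (1/5).
(1/5) = 1. Collecting the sign factors: 1.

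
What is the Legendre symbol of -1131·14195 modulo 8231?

1

By multiplicativity, (-1131·14195/8231) = (-1131/8231)·(14195/8231).
First factor (-1131/8231):
(-1131/8231)
  = (7100/8231)    [-1131 ≡ 7100 mod 8231]
  = (1775/8231)    [8231 ≡ 7 mod 8 ⇒ (2/8231)^2 = +1]
  = -(8231/1775)    [QR: both ≡ 3 mod 4, sign flips]
  = -(1131/1775)    [8231 ≡ 1131 mod 1775]
  = (1775/1131)    [QR: both ≡ 3 mod 4, sign flips]
  = (644/1131)    [1775 ≡ 644 mod 1131]
  = (161/1131)    [1131 ≡ 3 mod 8 ⇒ (2/1131)^2 = +1]
  = (1131/161)    [QR: 161 ≡ 1 mod 4, sign kept]
  = (4/161)    [1131 ≡ 4 mod 161]
  = (1/161)    [161 ≡ 1 mod 8 ⇒ (2/161)^2 = +1]
  = 1    [(1/161) = 1]
Second factor (14195/8231):
(14195/8231)
  = (5964/8231)    [14195 ≡ 5964 mod 8231]
  = (1491/8231)    [8231 ≡ 7 mod 8 ⇒ (2/8231)^2 = +1]
  = -(8231/1491)    [QR: both ≡ 3 mod 4, sign flips]
  = -(776/1491)    [8231 ≡ 776 mod 1491]
  = (97/1491)    [1491 ≡ 3 mod 8 ⇒ (2/1491)^3 = -1]
  = (1491/97)    [QR: 97 ≡ 1 mod 4, sign kept]
  = (36/97)    [1491 ≡ 36 mod 97]
  = (9/97)    [97 ≡ 1 mod 8 ⇒ (2/97)^2 = +1]
  = (97/9)    [QR: 9 ≡ 1 mod 4, sign kept]
  = (7/9)    [97 ≡ 7 mod 9]
  = (9/7)    [QR: 9 ≡ 1 mod 4, sign kept]
  = (2/7)    [9 ≡ 2 mod 7]
  = (1/7)    [7 ≡ 7 mod 8 ⇒ (2/7) = +1]
  = 1    [(1/7) = 1]
Product: (1)·(1) = 1.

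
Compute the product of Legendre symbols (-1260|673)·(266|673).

By multiplicativity, (-1260·266|673) = (-1260|673)·(266|673).
First factor (-1260|673):
(-1260|673)
  = (86|673)    [-1260 ≡ 86 mod 673]
  = (43|673)    [673 ≡ 1 mod 8 ⇒ (2|673) = +1]
  = (673|43)    [QR: 673 ≡ 1 mod 4, sign kept]
  = (28|43)    [673 ≡ 28 mod 43]
  = (7|43)    [43 ≡ 3 mod 8 ⇒ (2|43)^2 = +1]
  = -(43|7)    [QR: both ≡ 3 mod 4, sign flips]
  = -(1|7)    [43 ≡ 1 mod 7]
  = -1    [(1|7) = 1]
Second factor (266|673):
(266|673)
  = (133|673)    [673 ≡ 1 mod 8 ⇒ (2|673) = +1]
  = (673|133)    [QR: 133 ≡ 1 mod 4, sign kept]
  = (8|133)    [673 ≡ 8 mod 133]
  = -(1|133)    [133 ≡ 5 mod 8 ⇒ (2|133)^3 = -1]
  = -1    [(1|133) = 1]
Product: (-1)·(-1) = 1.

1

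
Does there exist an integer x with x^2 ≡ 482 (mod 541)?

no

(482|541)
  = -(241|541)    [541 ≡ 5 mod 8 ⇒ (2|541) = -1]
  = -(541|241)    [QR: 241 ≡ 1 mod 4, sign kept]
  = -(59|241)    [541 ≡ 59 mod 241]
  = -(241|59)    [QR: 241 ≡ 1 mod 4, sign kept]
  = -(5|59)    [241 ≡ 5 mod 59]
  = -(59|5)    [QR: 5 ≡ 1 mod 4, sign kept]
  = -(4|5)    [59 ≡ 4 mod 5]
  = -(1|5)    [5 ≡ 5 mod 8 ⇒ (2|5)^2 = +1]
  = -1    [(1|5) = 1]
The Legendre symbol is -1, so x^2 ≡ 482 (mod 541) has no solution.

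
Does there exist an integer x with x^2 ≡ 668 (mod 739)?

yes

Factor out 2: 668 = 2^2·167. Since 739 ≡ 3 (mod 8), (2/739) = -1, and (2/739)^2 = +1. Now have (167/739).
Both 167 ≡ 3 and 739 ≡ 3 (mod 4), so reciprocity gives (167/739) = -(739/167). Reduce: 739 ≡ 71 (mod 167). Now have -(71/167).
Both 71 ≡ 3 and 167 ≡ 3 (mod 4), so reciprocity gives (71/167) = -(167/71). Reduce: 167 ≡ 25 (mod 71). Now have (25/71).
25 ≡ 1 (mod 4), so quadratic reciprocity gives (25/71) = (71/25). Reduce: 71 ≡ 21 (mod 25). Now have (21/25).
21 ≡ 1 (mod 4), so quadratic reciprocity gives (21/25) = (25/21). Reduce: 25 ≡ 4 (mod 21). Now have (4/21).
Factor out 2: 4 = 2^2. Since 21 ≡ 5 (mod 8), (2/21) = -1, and (2/21)^2 = +1. Now have (1/21).
(1/21) = 1. Collecting the sign factors: 1.
The Legendre symbol is 1, so x^2 ≡ 668 (mod 739) has solution.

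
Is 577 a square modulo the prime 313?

yes

Reduce the numerator: 577 ≡ 264 (mod 313), so (577/313) = (264/313).
Factor out 2: 264 = 2^3·33. Since 313 ≡ 1 (mod 8), (2/313) = +1, and (2/313)^3 = +1. Now have (33/313).
33 ≡ 1 (mod 4), so quadratic reciprocity gives (33/313) = (313/33). Reduce: 313 ≡ 16 (mod 33). Now have (16/33).
Factor out 2: 16 = 2^4. Since 33 ≡ 1 (mod 8), (2/33) = +1, and (2/33)^4 = +1. Now have (1/33).
(1/33) = 1. Collecting the sign factors: 1.
The Legendre symbol is 1, so x^2 ≡ 577 (mod 313) has solution.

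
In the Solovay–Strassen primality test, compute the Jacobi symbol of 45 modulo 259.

45 ≡ 1 (mod 4), so quadratic reciprocity gives (45|259) = (259|45). Reduce: 259 ≡ 34 (mod 45). Now have (34|45).
Factor out 2: 34 = 2·17. Since 45 ≡ 5 (mod 8), (2|45) = -1. Now have -(17|45).
17 ≡ 1 (mod 4), so quadratic reciprocity gives (17|45) = (45|17). Reduce: 45 ≡ 11 (mod 17). Now have -(11|17).
17 ≡ 1 (mod 4), so quadratic reciprocity gives (11|17) = (17|11). Reduce: 17 ≡ 6 (mod 11). Now have -(6|11).
Factor out 2: 6 = 2·3. Since 11 ≡ 3 (mod 8), (2|11) = -1. Now have (3|11).
Both 3 ≡ 3 and 11 ≡ 3 (mod 4), so reciprocity gives (3|11) = -(11|3). Reduce: 11 ≡ 2 (mod 3). Now have -(2|3).
Factor out 2: 2 = 2. Since 3 ≡ 3 (mod 8), (2|3) = -1. Now have (1|3).
(1|3) = 1. Collecting the sign factors: 1.

1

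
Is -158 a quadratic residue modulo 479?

Reduce the numerator: -158 ≡ 321 (mod 479), so (-158|479) = (321|479).
321 ≡ 1 (mod 4), so quadratic reciprocity gives (321|479) = (479|321). Reduce: 479 ≡ 158 (mod 321). Now have (158|321).
Factor out 2: 158 = 2·79. Since 321 ≡ 1 (mod 8), (2|321) = +1. Now have (79|321).
321 ≡ 1 (mod 4), so quadratic reciprocity gives (79|321) = (321|79). Reduce: 321 ≡ 5 (mod 79). Now have (5|79).
5 ≡ 1 (mod 4), so quadratic reciprocity gives (5|79) = (79|5). Reduce: 79 ≡ 4 (mod 5). Now have (4|5).
Factor out 2: 4 = 2^2. Since 5 ≡ 5 (mod 8), (2|5) = -1, and (2|5)^2 = +1. Now have (1|5).
(1|5) = 1. Collecting the sign factors: 1.
(-158|479) = 1, and 479 is prime, so -158 is a quadratic residue mod 479.

yes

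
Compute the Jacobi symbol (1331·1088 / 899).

By multiplicativity, (1331·1088 / 899) = (1331 / 899)·(1088 / 899).
First factor (1331 / 899):
Reduce the numerator: 1331 ≡ 432 (mod 899), so (1331 / 899) = (432 / 899).
Factor out 2: 432 = 2^4·27. Since 899 ≡ 3 (mod 8), (2 / 899) = -1, and (2 / 899)^4 = +1. Now have (27 / 899).
Both 27 ≡ 3 and 899 ≡ 3 (mod 4), so reciprocity gives (27 / 899) = -(899 / 27). Reduce: 899 ≡ 8 (mod 27). Now have -(8 / 27).
Factor out 2: 8 = 2^3. Since 27 ≡ 3 (mod 8), (2 / 27) = -1, and (2 / 27)^3 = -1. Now have (1 / 27).
(1 / 27) = 1. Collecting the sign factors: 1.
Second factor (1088 / 899):
Reduce the numerator: 1088 ≡ 189 (mod 899), so (1088 / 899) = (189 / 899).
189 ≡ 1 (mod 4), so quadratic reciprocity gives (189 / 899) = (899 / 189). Reduce: 899 ≡ 143 (mod 189). Now have (143 / 189).
189 ≡ 1 (mod 4), so quadratic reciprocity gives (143 / 189) = (189 / 143). Reduce: 189 ≡ 46 (mod 143). Now have (46 / 143).
Factor out 2: 46 = 2·23. Since 143 ≡ 7 (mod 8), (2 / 143) = +1. Now have (23 / 143).
Both 23 ≡ 3 and 143 ≡ 3 (mod 4), so reciprocity gives (23 / 143) = -(143 / 23). Reduce: 143 ≡ 5 (mod 23). Now have -(5 / 23).
5 ≡ 1 (mod 4), so quadratic reciprocity gives (5 / 23) = (23 / 5). Reduce: 23 ≡ 3 (mod 5). Now have -(3 / 5).
5 ≡ 1 (mod 4), so quadratic reciprocity gives (3 / 5) = (5 / 3). Reduce: 5 ≡ 2 (mod 3). Now have -(2 / 3).
Factor out 2: 2 = 2. Since 3 ≡ 3 (mod 8), (2 / 3) = -1. Now have (1 / 3).
(1 / 3) = 1. Collecting the sign factors: 1.
Product: (1)·(1) = 1.

1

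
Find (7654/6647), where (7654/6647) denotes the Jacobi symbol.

1

Reduce the numerator: 7654 ≡ 1007 (mod 6647), so (7654/6647) = (1007/6647).
Both 1007 ≡ 3 and 6647 ≡ 3 (mod 4), so reciprocity gives (1007/6647) = -(6647/1007). Reduce: 6647 ≡ 605 (mod 1007). Now have -(605/1007).
605 ≡ 1 (mod 4), so quadratic reciprocity gives (605/1007) = (1007/605). Reduce: 1007 ≡ 402 (mod 605). Now have -(402/605).
Factor out 2: 402 = 2·201. Since 605 ≡ 5 (mod 8), (2/605) = -1. Now have (201/605).
201 ≡ 1 (mod 4), so quadratic reciprocity gives (201/605) = (605/201). Reduce: 605 ≡ 2 (mod 201). Now have (2/201).
Factor out 2: 2 = 2. Since 201 ≡ 1 (mod 8), (2/201) = +1. Now have (1/201).
(1/201) = 1. Collecting the sign factors: 1.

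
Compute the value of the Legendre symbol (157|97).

-1

(157|97)
  = (60|97)    [157 ≡ 60 mod 97]
  = (15|97)    [97 ≡ 1 mod 8 ⇒ (2|97)^2 = +1]
  = (97|15)    [QR: 97 ≡ 1 mod 4, sign kept]
  = (7|15)    [97 ≡ 7 mod 15]
  = -(15|7)    [QR: both ≡ 3 mod 4, sign flips]
  = -(1|7)    [15 ≡ 1 mod 7]
  = -1    [(1|7) = 1]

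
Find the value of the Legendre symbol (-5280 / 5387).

-1

Reduce the numerator: -5280 ≡ 107 (mod 5387), so (-5280 / 5387) = (107 / 5387).
Both 107 ≡ 3 and 5387 ≡ 3 (mod 4), so reciprocity gives (107 / 5387) = -(5387 / 107). Reduce: 5387 ≡ 37 (mod 107). Now have -(37 / 107).
37 ≡ 1 (mod 4), so quadratic reciprocity gives (37 / 107) = (107 / 37). Reduce: 107 ≡ 33 (mod 37). Now have -(33 / 37).
33 ≡ 1 (mod 4), so quadratic reciprocity gives (33 / 37) = (37 / 33). Reduce: 37 ≡ 4 (mod 33). Now have -(4 / 33).
Factor out 2: 4 = 2^2. Since 33 ≡ 1 (mod 8), (2 / 33) = +1, and (2 / 33)^2 = +1. Now have -(1 / 33).
(1 / 33) = 1. Collecting the sign factors: -1.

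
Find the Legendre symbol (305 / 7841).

(305 / 7841)
  = (7841 / 305)    [QR: 305 ≡ 1 mod 4, sign kept]
  = (216 / 305)    [7841 ≡ 216 mod 305]
  = (27 / 305)    [305 ≡ 1 mod 8 ⇒ (2 / 305)^3 = +1]
  = (305 / 27)    [QR: 305 ≡ 1 mod 4, sign kept]
  = (8 / 27)    [305 ≡ 8 mod 27]
  = -(1 / 27)    [27 ≡ 3 mod 8 ⇒ (2 / 27)^3 = -1]
  = -1    [(1 / 27) = 1]

-1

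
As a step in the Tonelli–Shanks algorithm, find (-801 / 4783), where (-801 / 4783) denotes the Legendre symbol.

(-801 / 4783)
  = -(801 / 4783)    [4783 ≡ 3 mod 4 ⇒ (-1 / 4783) = -1]
  = -(4783 / 801)    [QR: 801 ≡ 1 mod 4, sign kept]
  = -(778 / 801)    [4783 ≡ 778 mod 801]
  = -(389 / 801)    [801 ≡ 1 mod 8 ⇒ (2 / 801) = +1]
  = -(801 / 389)    [QR: 389 ≡ 1 mod 4, sign kept]
  = -(23 / 389)    [801 ≡ 23 mod 389]
  = -(389 / 23)    [QR: 389 ≡ 1 mod 4, sign kept]
  = -(21 / 23)    [389 ≡ 21 mod 23]
  = -(23 / 21)    [QR: 21 ≡ 1 mod 4, sign kept]
  = -(2 / 21)    [23 ≡ 2 mod 21]
  = (1 / 21)    [21 ≡ 5 mod 8 ⇒ (2 / 21) = -1]
  = 1    [(1 / 21) = 1]

1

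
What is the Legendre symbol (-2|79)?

-1

Reduce the numerator: -2 ≡ 77 (mod 79), so (-2|79) = (77|79).
77 ≡ 1 (mod 4), so quadratic reciprocity gives (77|79) = (79|77). Reduce: 79 ≡ 2 (mod 77). Now have (2|77).
Factor out 2: 2 = 2. Since 77 ≡ 5 (mod 8), (2|77) = -1. Now have -(1|77).
(1|77) = 1. Collecting the sign factors: -1.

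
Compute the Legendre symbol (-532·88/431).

By multiplicativity, (-532·88/431) = (-532/431)·(88/431).
First factor (-532/431):
(-532/431)
  = (330/431)    [-532 ≡ 330 mod 431]
  = (165/431)    [431 ≡ 7 mod 8 ⇒ (2/431) = +1]
  = (431/165)    [QR: 165 ≡ 1 mod 4, sign kept]
  = (101/165)    [431 ≡ 101 mod 165]
  = (165/101)    [QR: 101 ≡ 1 mod 4, sign kept]
  = (64/101)    [165 ≡ 64 mod 101]
  = (1/101)    [101 ≡ 5 mod 8 ⇒ (2/101)^6 = +1]
  = 1    [(1/101) = 1]
Second factor (88/431):
(88/431)
  = (11/431)    [431 ≡ 7 mod 8 ⇒ (2/431)^3 = +1]
  = -(431/11)    [QR: both ≡ 3 mod 4, sign flips]
  = -(2/11)    [431 ≡ 2 mod 11]
  = (1/11)    [11 ≡ 3 mod 8 ⇒ (2/11) = -1]
  = 1    [(1/11) = 1]
Product: (1)·(1) = 1.

1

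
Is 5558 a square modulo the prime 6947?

yes

Factor out 2: 5558 = 2·2779. Since 6947 ≡ 3 (mod 8), (2|6947) = -1. Now have -(2779|6947).
Both 2779 ≡ 3 and 6947 ≡ 3 (mod 4), so reciprocity gives (2779|6947) = -(6947|2779). Reduce: 6947 ≡ 1389 (mod 2779). Now have (1389|2779).
1389 ≡ 1 (mod 4), so quadratic reciprocity gives (1389|2779) = (2779|1389). Reduce: 2779 ≡ 1 (mod 1389). Now have (1|1389).
(1|1389) = 1. Collecting the sign factors: 1.
(5558|6947) = 1, and 6947 is prime, so 5558 is a quadratic residue mod 6947.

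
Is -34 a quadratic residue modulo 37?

yes

Reduce the numerator: -34 ≡ 3 (mod 37), so (-34/37) = (3/37).
37 ≡ 1 (mod 4), so quadratic reciprocity gives (3/37) = (37/3). Reduce: 37 ≡ 1 (mod 3). Now have (1/3).
(1/3) = 1. Collecting the sign factors: 1.
The Legendre symbol is 1, so x^2 ≡ -34 (mod 37) has solution.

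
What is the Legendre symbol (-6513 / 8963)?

-1

(-6513 / 8963)
  = (2450 / 8963)    [-6513 ≡ 2450 mod 8963]
  = -(1225 / 8963)    [8963 ≡ 3 mod 8 ⇒ (2 / 8963) = -1]
  = -(8963 / 1225)    [QR: 1225 ≡ 1 mod 4, sign kept]
  = -(388 / 1225)    [8963 ≡ 388 mod 1225]
  = -(97 / 1225)    [1225 ≡ 1 mod 8 ⇒ (2 / 1225)^2 = +1]
  = -(1225 / 97)    [QR: 97 ≡ 1 mod 4, sign kept]
  = -(61 / 97)    [1225 ≡ 61 mod 97]
  = -(97 / 61)    [QR: 61 ≡ 1 mod 4, sign kept]
  = -(36 / 61)    [97 ≡ 36 mod 61]
  = -(9 / 61)    [61 ≡ 5 mod 8 ⇒ (2 / 61)^2 = +1]
  = -(61 / 9)    [QR: 9 ≡ 1 mod 4, sign kept]
  = -(7 / 9)    [61 ≡ 7 mod 9]
  = -(9 / 7)    [QR: 9 ≡ 1 mod 4, sign kept]
  = -(2 / 7)    [9 ≡ 2 mod 7]
  = -(1 / 7)    [7 ≡ 7 mod 8 ⇒ (2 / 7) = +1]
  = -1    [(1 / 7) = 1]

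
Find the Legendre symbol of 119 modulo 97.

1

(119 / 97)
  = (22 / 97)    [119 ≡ 22 mod 97]
  = (11 / 97)    [97 ≡ 1 mod 8 ⇒ (2 / 97) = +1]
  = (97 / 11)    [QR: 97 ≡ 1 mod 4, sign kept]
  = (9 / 11)    [97 ≡ 9 mod 11]
  = (11 / 9)    [QR: 9 ≡ 1 mod 4, sign kept]
  = (2 / 9)    [11 ≡ 2 mod 9]
  = (1 / 9)    [9 ≡ 1 mod 8 ⇒ (2 / 9) = +1]
  = 1    [(1 / 9) = 1]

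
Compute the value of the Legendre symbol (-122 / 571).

Pull out -1: (-122 / 571) = (-1 / 571)·(122 / 571). Since 571 ≡ 3 (mod 4), (-1 / 571) = -1. Now have -(122 / 571).
Factor out 2: 122 = 2·61. Since 571 ≡ 3 (mod 8), (2 / 571) = -1. Now have (61 / 571).
61 ≡ 1 (mod 4), so quadratic reciprocity gives (61 / 571) = (571 / 61). Reduce: 571 ≡ 22 (mod 61). Now have (22 / 61).
Factor out 2: 22 = 2·11. Since 61 ≡ 5 (mod 8), (2 / 61) = -1. Now have -(11 / 61).
61 ≡ 1 (mod 4), so quadratic reciprocity gives (11 / 61) = (61 / 11). Reduce: 61 ≡ 6 (mod 11). Now have -(6 / 11).
Factor out 2: 6 = 2·3. Since 11 ≡ 3 (mod 8), (2 / 11) = -1. Now have (3 / 11).
Both 3 ≡ 3 and 11 ≡ 3 (mod 4), so reciprocity gives (3 / 11) = -(11 / 3). Reduce: 11 ≡ 2 (mod 3). Now have -(2 / 3).
Factor out 2: 2 = 2. Since 3 ≡ 3 (mod 8), (2 / 3) = -1. Now have (1 / 3).
(1 / 3) = 1. Collecting the sign factors: 1.

1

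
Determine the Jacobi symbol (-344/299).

(-344/299)
  = (254/299)    [-344 ≡ 254 mod 299]
  = -(127/299)    [299 ≡ 3 mod 8 ⇒ (2/299) = -1]
  = (299/127)    [QR: both ≡ 3 mod 4, sign flips]
  = (45/127)    [299 ≡ 45 mod 127]
  = (127/45)    [QR: 45 ≡ 1 mod 4, sign kept]
  = (37/45)    [127 ≡ 37 mod 45]
  = (45/37)    [QR: 37 ≡ 1 mod 4, sign kept]
  = (8/37)    [45 ≡ 8 mod 37]
  = -(1/37)    [37 ≡ 5 mod 8 ⇒ (2/37)^3 = -1]
  = -1    [(1/37) = 1]

-1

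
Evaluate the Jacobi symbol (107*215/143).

-1

By multiplicativity, (107·215/143) = (107/143)·(215/143).
First factor (107/143):
Both 107 ≡ 3 and 143 ≡ 3 (mod 4), so reciprocity gives (107/143) = -(143/107). Reduce: 143 ≡ 36 (mod 107). Now have -(36/107).
Factor out 2: 36 = 2^2·9. Since 107 ≡ 3 (mod 8), (2/107) = -1, and (2/107)^2 = +1. Now have -(9/107).
9 ≡ 1 (mod 4), so quadratic reciprocity gives (9/107) = (107/9). Reduce: 107 ≡ 8 (mod 9). Now have -(8/9).
Factor out 2: 8 = 2^3. Since 9 ≡ 1 (mod 8), (2/9) = +1, and (2/9)^3 = +1. Now have -(1/9).
(1/9) = 1. Collecting the sign factors: -1.
Second factor (215/143):
Reduce the numerator: 215 ≡ 72 (mod 143), so (215/143) = (72/143).
Factor out 2: 72 = 2^3·9. Since 143 ≡ 7 (mod 8), (2/143) = +1, and (2/143)^3 = +1. Now have (9/143).
9 ≡ 1 (mod 4), so quadratic reciprocity gives (9/143) = (143/9). Reduce: 143 ≡ 8 (mod 9). Now have (8/9).
Factor out 2: 8 = 2^3. Since 9 ≡ 1 (mod 8), (2/9) = +1, and (2/9)^3 = +1. Now have (1/9).
(1/9) = 1. Collecting the sign factors: 1.
Product: (-1)·(1) = -1.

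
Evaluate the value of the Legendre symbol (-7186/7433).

1

Reduce the numerator: -7186 ≡ 247 (mod 7433), so (-7186/7433) = (247/7433).
7433 ≡ 1 (mod 4), so quadratic reciprocity gives (247/7433) = (7433/247). Reduce: 7433 ≡ 23 (mod 247). Now have (23/247).
Both 23 ≡ 3 and 247 ≡ 3 (mod 4), so reciprocity gives (23/247) = -(247/23). Reduce: 247 ≡ 17 (mod 23). Now have -(17/23).
17 ≡ 1 (mod 4), so quadratic reciprocity gives (17/23) = (23/17). Reduce: 23 ≡ 6 (mod 17). Now have -(6/17).
Factor out 2: 6 = 2·3. Since 17 ≡ 1 (mod 8), (2/17) = +1. Now have -(3/17).
17 ≡ 1 (mod 4), so quadratic reciprocity gives (3/17) = (17/3). Reduce: 17 ≡ 2 (mod 3). Now have -(2/3).
Factor out 2: 2 = 2. Since 3 ≡ 3 (mod 8), (2/3) = -1. Now have (1/3).
(1/3) = 1. Collecting the sign factors: 1.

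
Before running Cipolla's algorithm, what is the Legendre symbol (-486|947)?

(-486|947)
  = (461|947)    [-486 ≡ 461 mod 947]
  = (947|461)    [QR: 461 ≡ 1 mod 4, sign kept]
  = (25|461)    [947 ≡ 25 mod 461]
  = (461|25)    [QR: 25 ≡ 1 mod 4, sign kept]
  = (11|25)    [461 ≡ 11 mod 25]
  = (25|11)    [QR: 25 ≡ 1 mod 4, sign kept]
  = (3|11)    [25 ≡ 3 mod 11]
  = -(11|3)    [QR: both ≡ 3 mod 4, sign flips]
  = -(2|3)    [11 ≡ 2 mod 3]
  = (1|3)    [3 ≡ 3 mod 8 ⇒ (2|3) = -1]
  = 1    [(1|3) = 1]

1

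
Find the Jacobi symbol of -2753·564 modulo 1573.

-1

By multiplicativity, (-2753·564 / 1573) = (-2753 / 1573)·(564 / 1573).
First factor (-2753 / 1573):
(-2753 / 1573)
  = (393 / 1573)    [-2753 ≡ 393 mod 1573]
  = (1573 / 393)    [QR: 393 ≡ 1 mod 4, sign kept]
  = (1 / 393)    [1573 ≡ 1 mod 393]
  = 1    [(1 / 393) = 1]
Second factor (564 / 1573):
(564 / 1573)
  = (141 / 1573)    [1573 ≡ 5 mod 8 ⇒ (2 / 1573)^2 = +1]
  = (1573 / 141)    [QR: 141 ≡ 1 mod 4, sign kept]
  = (22 / 141)    [1573 ≡ 22 mod 141]
  = -(11 / 141)    [141 ≡ 5 mod 8 ⇒ (2 / 141) = -1]
  = -(141 / 11)    [QR: 141 ≡ 1 mod 4, sign kept]
  = -(9 / 11)    [141 ≡ 9 mod 11]
  = -(11 / 9)    [QR: 9 ≡ 1 mod 4, sign kept]
  = -(2 / 9)    [11 ≡ 2 mod 9]
  = -(1 / 9)    [9 ≡ 1 mod 8 ⇒ (2 / 9) = +1]
  = -1    [(1 / 9) = 1]
Product: (1)·(-1) = -1.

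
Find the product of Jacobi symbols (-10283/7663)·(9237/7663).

By multiplicativity, (-10283·9237/7663) = (-10283/7663)·(9237/7663).
First factor (-10283/7663):
Reduce the numerator: -10283 ≡ 5043 (mod 7663), so (-10283/7663) = (5043/7663).
Both 5043 ≡ 3 and 7663 ≡ 3 (mod 4), so reciprocity gives (5043/7663) = -(7663/5043). Reduce: 7663 ≡ 2620 (mod 5043). Now have -(2620/5043).
Factor out 2: 2620 = 2^2·655. Since 5043 ≡ 3 (mod 8), (2/5043) = -1, and (2/5043)^2 = +1. Now have -(655/5043).
Both 655 ≡ 3 and 5043 ≡ 3 (mod 4), so reciprocity gives (655/5043) = -(5043/655). Reduce: 5043 ≡ 458 (mod 655). Now have (458/655).
Factor out 2: 458 = 2·229. Since 655 ≡ 7 (mod 8), (2/655) = +1. Now have (229/655).
229 ≡ 1 (mod 4), so quadratic reciprocity gives (229/655) = (655/229). Reduce: 655 ≡ 197 (mod 229). Now have (197/229).
197 ≡ 1 (mod 4), so quadratic reciprocity gives (197/229) = (229/197). Reduce: 229 ≡ 32 (mod 197). Now have (32/197).
Factor out 2: 32 = 2^5. Since 197 ≡ 5 (mod 8), (2/197) = -1, and (2/197)^5 = -1. Now have -(1/197).
(1/197) = 1. Collecting the sign factors: -1.
Second factor (9237/7663):
Reduce the numerator: 9237 ≡ 1574 (mod 7663), so (9237/7663) = (1574/7663).
Factor out 2: 1574 = 2·787. Since 7663 ≡ 7 (mod 8), (2/7663) = +1. Now have (787/7663).
Both 787 ≡ 3 and 7663 ≡ 3 (mod 4), so reciprocity gives (787/7663) = -(7663/787). Reduce: 7663 ≡ 580 (mod 787). Now have -(580/787).
Factor out 2: 580 = 2^2·145. Since 787 ≡ 3 (mod 8), (2/787) = -1, and (2/787)^2 = +1. Now have -(145/787).
145 ≡ 1 (mod 4), so quadratic reciprocity gives (145/787) = (787/145). Reduce: 787 ≡ 62 (mod 145). Now have -(62/145).
Factor out 2: 62 = 2·31. Since 145 ≡ 1 (mod 8), (2/145) = +1. Now have -(31/145).
145 ≡ 1 (mod 4), so quadratic reciprocity gives (31/145) = (145/31). Reduce: 145 ≡ 21 (mod 31). Now have -(21/31).
21 ≡ 1 (mod 4), so quadratic reciprocity gives (21/31) = (31/21). Reduce: 31 ≡ 10 (mod 21). Now have -(10/21).
Factor out 2: 10 = 2·5. Since 21 ≡ 5 (mod 8), (2/21) = -1. Now have (5/21).
5 ≡ 1 (mod 4), so quadratic reciprocity gives (5/21) = (21/5). Reduce: 21 ≡ 1 (mod 5). Now have (1/5).
(1/5) = 1. Collecting the sign factors: 1.
Product: (-1)·(1) = -1.

-1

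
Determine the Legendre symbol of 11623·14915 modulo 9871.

1

By multiplicativity, (11623·14915/9871) = (11623/9871)·(14915/9871).
First factor (11623/9871):
(11623/9871)
  = (1752/9871)    [11623 ≡ 1752 mod 9871]
  = (219/9871)    [9871 ≡ 7 mod 8 ⇒ (2/9871)^3 = +1]
  = -(9871/219)    [QR: both ≡ 3 mod 4, sign flips]
  = -(16/219)    [9871 ≡ 16 mod 219]
  = -(1/219)    [219 ≡ 3 mod 8 ⇒ (2/219)^4 = +1]
  = -1    [(1/219) = 1]
Second factor (14915/9871):
(14915/9871)
  = (5044/9871)    [14915 ≡ 5044 mod 9871]
  = (1261/9871)    [9871 ≡ 7 mod 8 ⇒ (2/9871)^2 = +1]
  = (9871/1261)    [QR: 1261 ≡ 1 mod 4, sign kept]
  = (1044/1261)    [9871 ≡ 1044 mod 1261]
  = (261/1261)    [1261 ≡ 5 mod 8 ⇒ (2/1261)^2 = +1]
  = (1261/261)    [QR: 261 ≡ 1 mod 4, sign kept]
  = (217/261)    [1261 ≡ 217 mod 261]
  = (261/217)    [QR: 217 ≡ 1 mod 4, sign kept]
  = (44/217)    [261 ≡ 44 mod 217]
  = (11/217)    [217 ≡ 1 mod 8 ⇒ (2/217)^2 = +1]
  = (217/11)    [QR: 217 ≡ 1 mod 4, sign kept]
  = (8/11)    [217 ≡ 8 mod 11]
  = -(1/11)    [11 ≡ 3 mod 8 ⇒ (2/11)^3 = -1]
  = -1    [(1/11) = 1]
Product: (-1)·(-1) = 1.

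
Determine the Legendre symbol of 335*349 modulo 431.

1

By multiplicativity, (335·349/431) = (335/431)·(349/431).
First factor (335/431):
Both 335 ≡ 3 and 431 ≡ 3 (mod 4), so reciprocity gives (335/431) = -(431/335). Reduce: 431 ≡ 96 (mod 335). Now have -(96/335).
Factor out 2: 96 = 2^5·3. Since 335 ≡ 7 (mod 8), (2/335) = +1, and (2/335)^5 = +1. Now have -(3/335).
Both 3 ≡ 3 and 335 ≡ 3 (mod 4), so reciprocity gives (3/335) = -(335/3). Reduce: 335 ≡ 2 (mod 3). Now have (2/3).
Factor out 2: 2 = 2. Since 3 ≡ 3 (mod 8), (2/3) = -1. Now have -(1/3).
(1/3) = 1. Collecting the sign factors: -1.
Second factor (349/431):
349 ≡ 1 (mod 4), so quadratic reciprocity gives (349/431) = (431/349). Reduce: 431 ≡ 82 (mod 349). Now have (82/349).
Factor out 2: 82 = 2·41. Since 349 ≡ 5 (mod 8), (2/349) = -1. Now have -(41/349).
41 ≡ 1 (mod 4), so quadratic reciprocity gives (41/349) = (349/41). Reduce: 349 ≡ 21 (mod 41). Now have -(21/41).
21 ≡ 1 (mod 4), so quadratic reciprocity gives (21/41) = (41/21). Reduce: 41 ≡ 20 (mod 21). Now have -(20/21).
Factor out 2: 20 = 2^2·5. Since 21 ≡ 5 (mod 8), (2/21) = -1, and (2/21)^2 = +1. Now have -(5/21).
5 ≡ 1 (mod 4), so quadratic reciprocity gives (5/21) = (21/5). Reduce: 21 ≡ 1 (mod 5). Now have -(1/5).
(1/5) = 1. Collecting the sign factors: -1.
Product: (-1)·(-1) = 1.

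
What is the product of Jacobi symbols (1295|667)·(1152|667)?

By multiplicativity, (1295·1152|667) = (1295|667)·(1152|667).
First factor (1295|667):
Reduce the numerator: 1295 ≡ 628 (mod 667), so (1295|667) = (628|667).
Factor out 2: 628 = 2^2·157. Since 667 ≡ 3 (mod 8), (2|667) = -1, and (2|667)^2 = +1. Now have (157|667).
157 ≡ 1 (mod 4), so quadratic reciprocity gives (157|667) = (667|157). Reduce: 667 ≡ 39 (mod 157). Now have (39|157).
157 ≡ 1 (mod 4), so quadratic reciprocity gives (39|157) = (157|39). Reduce: 157 ≡ 1 (mod 39). Now have (1|39).
(1|39) = 1. Collecting the sign factors: 1.
Second factor (1152|667):
Reduce the numerator: 1152 ≡ 485 (mod 667), so (1152|667) = (485|667).
485 ≡ 1 (mod 4), so quadratic reciprocity gives (485|667) = (667|485). Reduce: 667 ≡ 182 (mod 485). Now have (182|485).
Factor out 2: 182 = 2·91. Since 485 ≡ 5 (mod 8), (2|485) = -1. Now have -(91|485).
485 ≡ 1 (mod 4), so quadratic reciprocity gives (91|485) = (485|91). Reduce: 485 ≡ 30 (mod 91). Now have -(30|91).
Factor out 2: 30 = 2·15. Since 91 ≡ 3 (mod 8), (2|91) = -1. Now have (15|91).
Both 15 ≡ 3 and 91 ≡ 3 (mod 4), so reciprocity gives (15|91) = -(91|15). Reduce: 91 ≡ 1 (mod 15). Now have -(1|15).
(1|15) = 1. Collecting the sign factors: -1.
Product: (1)·(-1) = -1.

-1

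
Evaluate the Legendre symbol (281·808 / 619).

By multiplicativity, (281·808 / 619) = (281 / 619)·(808 / 619).
First factor (281 / 619):
(281 / 619)
  = (619 / 281)    [QR: 281 ≡ 1 mod 4, sign kept]
  = (57 / 281)    [619 ≡ 57 mod 281]
  = (281 / 57)    [QR: 57 ≡ 1 mod 4, sign kept]
  = (53 / 57)    [281 ≡ 53 mod 57]
  = (57 / 53)    [QR: 53 ≡ 1 mod 4, sign kept]
  = (4 / 53)    [57 ≡ 4 mod 53]
  = (1 / 53)    [53 ≡ 5 mod 8 ⇒ (2 / 53)^2 = +1]
  = 1    [(1 / 53) = 1]
Second factor (808 / 619):
(808 / 619)
  = (189 / 619)    [808 ≡ 189 mod 619]
  = (619 / 189)    [QR: 189 ≡ 1 mod 4, sign kept]
  = (52 / 189)    [619 ≡ 52 mod 189]
  = (13 / 189)    [189 ≡ 5 mod 8 ⇒ (2 / 189)^2 = +1]
  = (189 / 13)    [QR: 13 ≡ 1 mod 4, sign kept]
  = (7 / 13)    [189 ≡ 7 mod 13]
  = (13 / 7)    [QR: 13 ≡ 1 mod 4, sign kept]
  = (6 / 7)    [13 ≡ 6 mod 7]
  = (3 / 7)    [7 ≡ 7 mod 8 ⇒ (2 / 7) = +1]
  = -(7 / 3)    [QR: both ≡ 3 mod 4, sign flips]
  = -(1 / 3)    [7 ≡ 1 mod 3]
  = -1    [(1 / 3) = 1]
Product: (1)·(-1) = -1.

-1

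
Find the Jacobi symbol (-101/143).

(-101/143)
  = -(101/143)    [143 ≡ 3 mod 4 ⇒ (-1/143) = -1]
  = -(143/101)    [QR: 101 ≡ 1 mod 4, sign kept]
  = -(42/101)    [143 ≡ 42 mod 101]
  = (21/101)    [101 ≡ 5 mod 8 ⇒ (2/101) = -1]
  = (101/21)    [QR: 21 ≡ 1 mod 4, sign kept]
  = (17/21)    [101 ≡ 17 mod 21]
  = (21/17)    [QR: 17 ≡ 1 mod 4, sign kept]
  = (4/17)    [21 ≡ 4 mod 17]
  = (1/17)    [17 ≡ 1 mod 8 ⇒ (2/17)^2 = +1]
  = 1    [(1/17) = 1]

1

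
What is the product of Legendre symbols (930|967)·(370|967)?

1

By multiplicativity, (930·370|967) = (930|967)·(370|967).
First factor (930|967):
(930|967)
  = (465|967)    [967 ≡ 7 mod 8 ⇒ (2|967) = +1]
  = (967|465)    [QR: 465 ≡ 1 mod 4, sign kept]
  = (37|465)    [967 ≡ 37 mod 465]
  = (465|37)    [QR: 37 ≡ 1 mod 4, sign kept]
  = (21|37)    [465 ≡ 21 mod 37]
  = (37|21)    [QR: 21 ≡ 1 mod 4, sign kept]
  = (16|21)    [37 ≡ 16 mod 21]
  = (1|21)    [21 ≡ 5 mod 8 ⇒ (2|21)^4 = +1]
  = 1    [(1|21) = 1]
Second factor (370|967):
(370|967)
  = (185|967)    [967 ≡ 7 mod 8 ⇒ (2|967) = +1]
  = (967|185)    [QR: 185 ≡ 1 mod 4, sign kept]
  = (42|185)    [967 ≡ 42 mod 185]
  = (21|185)    [185 ≡ 1 mod 8 ⇒ (2|185) = +1]
  = (185|21)    [QR: 21 ≡ 1 mod 4, sign kept]
  = (17|21)    [185 ≡ 17 mod 21]
  = (21|17)    [QR: 17 ≡ 1 mod 4, sign kept]
  = (4|17)    [21 ≡ 4 mod 17]
  = (1|17)    [17 ≡ 1 mod 8 ⇒ (2|17)^2 = +1]
  = 1    [(1|17) = 1]
Product: (1)·(1) = 1.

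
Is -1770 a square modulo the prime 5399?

no

Reduce the numerator: -1770 ≡ 3629 (mod 5399), so (-1770/5399) = (3629/5399).
3629 ≡ 1 (mod 4), so quadratic reciprocity gives (3629/5399) = (5399/3629). Reduce: 5399 ≡ 1770 (mod 3629). Now have (1770/3629).
Factor out 2: 1770 = 2·885. Since 3629 ≡ 5 (mod 8), (2/3629) = -1. Now have -(885/3629).
885 ≡ 1 (mod 4), so quadratic reciprocity gives (885/3629) = (3629/885). Reduce: 3629 ≡ 89 (mod 885). Now have -(89/885).
89 ≡ 1 (mod 4), so quadratic reciprocity gives (89/885) = (885/89). Reduce: 885 ≡ 84 (mod 89). Now have -(84/89).
Factor out 2: 84 = 2^2·21. Since 89 ≡ 1 (mod 8), (2/89) = +1, and (2/89)^2 = +1. Now have -(21/89).
21 ≡ 1 (mod 4), so quadratic reciprocity gives (21/89) = (89/21). Reduce: 89 ≡ 5 (mod 21). Now have -(5/21).
5 ≡ 1 (mod 4), so quadratic reciprocity gives (5/21) = (21/5). Reduce: 21 ≡ 1 (mod 5). Now have -(1/5).
(1/5) = 1. Collecting the sign factors: -1.
The Legendre symbol is -1, so x^2 ≡ -1770 (mod 5399) has no solution.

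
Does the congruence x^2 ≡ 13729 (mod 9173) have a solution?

yes

Reduce the numerator: 13729 ≡ 4556 (mod 9173), so (13729/9173) = (4556/9173).
Factor out 2: 4556 = 2^2·1139. Since 9173 ≡ 5 (mod 8), (2/9173) = -1, and (2/9173)^2 = +1. Now have (1139/9173).
9173 ≡ 1 (mod 4), so quadratic reciprocity gives (1139/9173) = (9173/1139). Reduce: 9173 ≡ 61 (mod 1139). Now have (61/1139).
61 ≡ 1 (mod 4), so quadratic reciprocity gives (61/1139) = (1139/61). Reduce: 1139 ≡ 41 (mod 61). Now have (41/61).
41 ≡ 1 (mod 4), so quadratic reciprocity gives (41/61) = (61/41). Reduce: 61 ≡ 20 (mod 41). Now have (20/41).
Factor out 2: 20 = 2^2·5. Since 41 ≡ 1 (mod 8), (2/41) = +1, and (2/41)^2 = +1. Now have (5/41).
5 ≡ 1 (mod 4), so quadratic reciprocity gives (5/41) = (41/5). Reduce: 41 ≡ 1 (mod 5). Now have (1/5).
(1/5) = 1. Collecting the sign factors: 1.
(13729/9173) = 1, and 9173 is prime, so 13729 is a quadratic residue mod 9173.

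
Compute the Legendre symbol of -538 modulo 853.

(-538|853)
  = (315|853)    [-538 ≡ 315 mod 853]
  = (853|315)    [QR: 853 ≡ 1 mod 4, sign kept]
  = (223|315)    [853 ≡ 223 mod 315]
  = -(315|223)    [QR: both ≡ 3 mod 4, sign flips]
  = -(92|223)    [315 ≡ 92 mod 223]
  = -(23|223)    [223 ≡ 7 mod 8 ⇒ (2|223)^2 = +1]
  = (223|23)    [QR: both ≡ 3 mod 4, sign flips]
  = (16|23)    [223 ≡ 16 mod 23]
  = (1|23)    [23 ≡ 7 mod 8 ⇒ (2|23)^4 = +1]
  = 1    [(1|23) = 1]

1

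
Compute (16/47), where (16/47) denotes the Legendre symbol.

1

(16/47)
  = (1/47)    [47 ≡ 7 mod 8 ⇒ (2/47)^4 = +1]
  = 1    [(1/47) = 1]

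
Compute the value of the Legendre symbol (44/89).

(44/89)
  = (11/89)    [89 ≡ 1 mod 8 ⇒ (2/89)^2 = +1]
  = (89/11)    [QR: 89 ≡ 1 mod 4, sign kept]
  = (1/11)    [89 ≡ 1 mod 11]
  = 1    [(1/11) = 1]

1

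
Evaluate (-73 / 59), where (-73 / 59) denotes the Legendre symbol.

(-73 / 59)
  = -(73 / 59)    [59 ≡ 3 mod 4 ⇒ (-1 / 59) = -1]
  = -(14 / 59)    [73 ≡ 14 mod 59]
  = (7 / 59)    [59 ≡ 3 mod 8 ⇒ (2 / 59) = -1]
  = -(59 / 7)    [QR: both ≡ 3 mod 4, sign flips]
  = -(3 / 7)    [59 ≡ 3 mod 7]
  = (7 / 3)    [QR: both ≡ 3 mod 4, sign flips]
  = (1 / 3)    [7 ≡ 1 mod 3]
  = 1    [(1 / 3) = 1]

1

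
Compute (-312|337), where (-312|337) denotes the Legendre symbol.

Reduce the numerator: -312 ≡ 25 (mod 337), so (-312|337) = (25|337).
25 ≡ 1 (mod 4), so quadratic reciprocity gives (25|337) = (337|25). Reduce: 337 ≡ 12 (mod 25). Now have (12|25).
Factor out 2: 12 = 2^2·3. Since 25 ≡ 1 (mod 8), (2|25) = +1, and (2|25)^2 = +1. Now have (3|25).
25 ≡ 1 (mod 4), so quadratic reciprocity gives (3|25) = (25|3). Reduce: 25 ≡ 1 (mod 3). Now have (1|3).
(1|3) = 1. Collecting the sign factors: 1.

1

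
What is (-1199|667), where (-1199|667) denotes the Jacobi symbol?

(-1199|667)
  = -(1199|667)    [667 ≡ 3 mod 4 ⇒ (-1|667) = -1]
  = -(532|667)    [1199 ≡ 532 mod 667]
  = -(133|667)    [667 ≡ 3 mod 8 ⇒ (2|667)^2 = +1]
  = -(667|133)    [QR: 133 ≡ 1 mod 4, sign kept]
  = -(2|133)    [667 ≡ 2 mod 133]
  = (1|133)    [133 ≡ 5 mod 8 ⇒ (2|133) = -1]
  = 1    [(1|133) = 1]

1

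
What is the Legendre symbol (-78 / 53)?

(-78 / 53)
  = (78 / 53)    [53 ≡ 1 mod 4 ⇒ (-1 / 53) = +1]
  = (25 / 53)    [78 ≡ 25 mod 53]
  = (53 / 25)    [QR: 25 ≡ 1 mod 4, sign kept]
  = (3 / 25)    [53 ≡ 3 mod 25]
  = (25 / 3)    [QR: 25 ≡ 1 mod 4, sign kept]
  = (1 / 3)    [25 ≡ 1 mod 3]
  = 1    [(1 / 3) = 1]

1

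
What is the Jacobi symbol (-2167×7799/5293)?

-1

By multiplicativity, (-2167·7799/5293) = (-2167/5293)·(7799/5293).
First factor (-2167/5293):
Pull out -1: (-2167/5293) = (-1/5293)·(2167/5293). Since 5293 ≡ 1 (mod 4), (-1/5293) = +1. Now have (2167/5293).
5293 ≡ 1 (mod 4), so quadratic reciprocity gives (2167/5293) = (5293/2167). Reduce: 5293 ≡ 959 (mod 2167). Now have (959/2167).
Both 959 ≡ 3 and 2167 ≡ 3 (mod 4), so reciprocity gives (959/2167) = -(2167/959). Reduce: 2167 ≡ 249 (mod 959). Now have -(249/959).
249 ≡ 1 (mod 4), so quadratic reciprocity gives (249/959) = (959/249). Reduce: 959 ≡ 212 (mod 249). Now have -(212/249).
Factor out 2: 212 = 2^2·53. Since 249 ≡ 1 (mod 8), (2/249) = +1, and (2/249)^2 = +1. Now have -(53/249).
53 ≡ 1 (mod 4), so quadratic reciprocity gives (53/249) = (249/53). Reduce: 249 ≡ 37 (mod 53). Now have -(37/53).
37 ≡ 1 (mod 4), so quadratic reciprocity gives (37/53) = (53/37). Reduce: 53 ≡ 16 (mod 37). Now have -(16/37).
Factor out 2: 16 = 2^4. Since 37 ≡ 5 (mod 8), (2/37) = -1, and (2/37)^4 = +1. Now have -(1/37).
(1/37) = 1. Collecting the sign factors: -1.
Second factor (7799/5293):
Reduce the numerator: 7799 ≡ 2506 (mod 5293), so (7799/5293) = (2506/5293).
Factor out 2: 2506 = 2·1253. Since 5293 ≡ 5 (mod 8), (2/5293) = -1. Now have -(1253/5293).
1253 ≡ 1 (mod 4), so quadratic reciprocity gives (1253/5293) = (5293/1253). Reduce: 5293 ≡ 281 (mod 1253). Now have -(281/1253).
281 ≡ 1 (mod 4), so quadratic reciprocity gives (281/1253) = (1253/281). Reduce: 1253 ≡ 129 (mod 281). Now have -(129/281).
129 ≡ 1 (mod 4), so quadratic reciprocity gives (129/281) = (281/129). Reduce: 281 ≡ 23 (mod 129). Now have -(23/129).
129 ≡ 1 (mod 4), so quadratic reciprocity gives (23/129) = (129/23). Reduce: 129 ≡ 14 (mod 23). Now have -(14/23).
Factor out 2: 14 = 2·7. Since 23 ≡ 7 (mod 8), (2/23) = +1. Now have -(7/23).
Both 7 ≡ 3 and 23 ≡ 3 (mod 4), so reciprocity gives (7/23) = -(23/7). Reduce: 23 ≡ 2 (mod 7). Now have (2/7).
Factor out 2: 2 = 2. Since 7 ≡ 7 (mod 8), (2/7) = +1. Now have (1/7).
(1/7) = 1. Collecting the sign factors: 1.
Product: (-1)·(1) = -1.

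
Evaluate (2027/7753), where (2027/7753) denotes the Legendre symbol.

1

(2027/7753)
  = (7753/2027)    [QR: 7753 ≡ 1 mod 4, sign kept]
  = (1672/2027)    [7753 ≡ 1672 mod 2027]
  = -(209/2027)    [2027 ≡ 3 mod 8 ⇒ (2/2027)^3 = -1]
  = -(2027/209)    [QR: 209 ≡ 1 mod 4, sign kept]
  = -(146/209)    [2027 ≡ 146 mod 209]
  = -(73/209)    [209 ≡ 1 mod 8 ⇒ (2/209) = +1]
  = -(209/73)    [QR: 73 ≡ 1 mod 4, sign kept]
  = -(63/73)    [209 ≡ 63 mod 73]
  = -(73/63)    [QR: 73 ≡ 1 mod 4, sign kept]
  = -(10/63)    [73 ≡ 10 mod 63]
  = -(5/63)    [63 ≡ 7 mod 8 ⇒ (2/63) = +1]
  = -(63/5)    [QR: 5 ≡ 1 mod 4, sign kept]
  = -(3/5)    [63 ≡ 3 mod 5]
  = -(5/3)    [QR: 5 ≡ 1 mod 4, sign kept]
  = -(2/3)    [5 ≡ 2 mod 3]
  = (1/3)    [3 ≡ 3 mod 8 ⇒ (2/3) = -1]
  = 1    [(1/3) = 1]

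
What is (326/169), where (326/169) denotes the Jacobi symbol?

1

(326/169)
  = (157/169)    [326 ≡ 157 mod 169]
  = (169/157)    [QR: 157 ≡ 1 mod 4, sign kept]
  = (12/157)    [169 ≡ 12 mod 157]
  = (3/157)    [157 ≡ 5 mod 8 ⇒ (2/157)^2 = +1]
  = (157/3)    [QR: 157 ≡ 1 mod 4, sign kept]
  = (1/3)    [157 ≡ 1 mod 3]
  = 1    [(1/3) = 1]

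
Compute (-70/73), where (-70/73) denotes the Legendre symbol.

(-70/73)
  = (70/73)    [73 ≡ 1 mod 4 ⇒ (-1/73) = +1]
  = (35/73)    [73 ≡ 1 mod 8 ⇒ (2/73) = +1]
  = (73/35)    [QR: 73 ≡ 1 mod 4, sign kept]
  = (3/35)    [73 ≡ 3 mod 35]
  = -(35/3)    [QR: both ≡ 3 mod 4, sign flips]
  = -(2/3)    [35 ≡ 2 mod 3]
  = (1/3)    [3 ≡ 3 mod 8 ⇒ (2/3) = -1]
  = 1    [(1/3) = 1]

1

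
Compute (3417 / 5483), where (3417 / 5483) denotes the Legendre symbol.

-1

3417 ≡ 1 (mod 4), so quadratic reciprocity gives (3417 / 5483) = (5483 / 3417). Reduce: 5483 ≡ 2066 (mod 3417). Now have (2066 / 3417).
Factor out 2: 2066 = 2·1033. Since 3417 ≡ 1 (mod 8), (2 / 3417) = +1. Now have (1033 / 3417).
1033 ≡ 1 (mod 4), so quadratic reciprocity gives (1033 / 3417) = (3417 / 1033). Reduce: 3417 ≡ 318 (mod 1033). Now have (318 / 1033).
Factor out 2: 318 = 2·159. Since 1033 ≡ 1 (mod 8), (2 / 1033) = +1. Now have (159 / 1033).
1033 ≡ 1 (mod 4), so quadratic reciprocity gives (159 / 1033) = (1033 / 159). Reduce: 1033 ≡ 79 (mod 159). Now have (79 / 159).
Both 79 ≡ 3 and 159 ≡ 3 (mod 4), so reciprocity gives (79 / 159) = -(159 / 79). Reduce: 159 ≡ 1 (mod 79). Now have -(1 / 79).
(1 / 79) = 1. Collecting the sign factors: -1.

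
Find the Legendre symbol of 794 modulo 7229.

-1

Factor out 2: 794 = 2·397. Since 7229 ≡ 5 (mod 8), (2|7229) = -1. Now have -(397|7229).
397 ≡ 1 (mod 4), so quadratic reciprocity gives (397|7229) = (7229|397). Reduce: 7229 ≡ 83 (mod 397). Now have -(83|397).
397 ≡ 1 (mod 4), so quadratic reciprocity gives (83|397) = (397|83). Reduce: 397 ≡ 65 (mod 83). Now have -(65|83).
65 ≡ 1 (mod 4), so quadratic reciprocity gives (65|83) = (83|65). Reduce: 83 ≡ 18 (mod 65). Now have -(18|65).
Factor out 2: 18 = 2·9. Since 65 ≡ 1 (mod 8), (2|65) = +1. Now have -(9|65).
9 ≡ 1 (mod 4), so quadratic reciprocity gives (9|65) = (65|9). Reduce: 65 ≡ 2 (mod 9). Now have -(2|9).
Factor out 2: 2 = 2. Since 9 ≡ 1 (mod 8), (2|9) = +1. Now have -(1|9).
(1|9) = 1. Collecting the sign factors: -1.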